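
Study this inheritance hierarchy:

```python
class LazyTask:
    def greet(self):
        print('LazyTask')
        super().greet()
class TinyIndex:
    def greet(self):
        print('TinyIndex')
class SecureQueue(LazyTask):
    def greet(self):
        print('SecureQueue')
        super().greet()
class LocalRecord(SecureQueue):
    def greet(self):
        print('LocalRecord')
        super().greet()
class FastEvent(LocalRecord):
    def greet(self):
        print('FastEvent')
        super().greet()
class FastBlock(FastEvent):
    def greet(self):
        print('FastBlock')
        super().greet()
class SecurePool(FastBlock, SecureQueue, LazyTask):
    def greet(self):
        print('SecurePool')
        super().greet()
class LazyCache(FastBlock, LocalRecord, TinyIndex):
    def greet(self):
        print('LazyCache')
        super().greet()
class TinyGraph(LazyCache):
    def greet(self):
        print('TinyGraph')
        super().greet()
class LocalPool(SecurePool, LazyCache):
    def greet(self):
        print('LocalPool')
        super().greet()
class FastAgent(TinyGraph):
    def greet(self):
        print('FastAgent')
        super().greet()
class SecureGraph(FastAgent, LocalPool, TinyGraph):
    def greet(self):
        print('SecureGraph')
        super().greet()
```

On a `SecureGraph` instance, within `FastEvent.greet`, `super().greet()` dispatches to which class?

L[SecureGraph] = SecureGraph + merge(L[FastAgent], L[LocalPool], L[TinyGraph], [FastAgent LocalPool TinyGraph])
  take FastAgent:  [FastAgent TinyGraph LazyCache FastBlock FastEvent LocalRecord SecureQueue LazyTask TinyIndex object] + [LocalPool SecurePool LazyCache FastBlock FastEvent LocalRecord SecureQueue LazyTask TinyIndex object] + [TinyGraph LazyCache FastBlock FastEvent LocalRecord SecureQueue LazyTask TinyIndex object] + [FastAgent LocalPool TinyGraph]
  take LocalPool:  [TinyGraph LazyCache FastBlock FastEvent LocalRecord SecureQueue LazyTask TinyIndex object] + [LocalPool SecurePool LazyCache FastBlock FastEvent LocalRecord SecureQueue LazyTask TinyIndex object] + [TinyGraph LazyCache FastBlock FastEvent LocalRecord SecureQueue LazyTask TinyIndex object] + [LocalPool TinyGraph]
  take TinyGraph:  [TinyGraph LazyCache FastBlock FastEvent LocalRecord SecureQueue LazyTask TinyIndex object] + [SecurePool LazyCache FastBlock FastEvent LocalRecord SecureQueue LazyTask TinyIndex object] + [TinyGraph LazyCache FastBlock FastEvent LocalRecord SecureQueue LazyTask TinyIndex object] + [TinyGraph]
  take SecurePool:  [LazyCache FastBlock FastEvent LocalRecord SecureQueue LazyTask TinyIndex object] + [SecurePool LazyCache FastBlock FastEvent LocalRecord SecureQueue LazyTask TinyIndex object] + [LazyCache FastBlock FastEvent LocalRecord SecureQueue LazyTask TinyIndex object]
  take LazyCache:  [LazyCache FastBlock FastEvent LocalRecord SecureQueue LazyTask TinyIndex object] + [LazyCache FastBlock FastEvent LocalRecord SecureQueue LazyTask TinyIndex object] + [LazyCache FastBlock FastEvent LocalRecord SecureQueue LazyTask TinyIndex object]
  take FastBlock:  [FastBlock FastEvent LocalRecord SecureQueue LazyTask TinyIndex object] + [FastBlock FastEvent LocalRecord SecureQueue LazyTask TinyIndex object] + [FastBlock FastEvent LocalRecord SecureQueue LazyTask TinyIndex object]
  take FastEvent:  [FastEvent LocalRecord SecureQueue LazyTask TinyIndex object] + [FastEvent LocalRecord SecureQueue LazyTask TinyIndex object] + [FastEvent LocalRecord SecureQueue LazyTask TinyIndex object]
  take LocalRecord:  [LocalRecord SecureQueue LazyTask TinyIndex object] + [LocalRecord SecureQueue LazyTask TinyIndex object] + [LocalRecord SecureQueue LazyTask TinyIndex object]
  take SecureQueue:  [SecureQueue LazyTask TinyIndex object] + [SecureQueue LazyTask TinyIndex object] + [SecureQueue LazyTask TinyIndex object]
  take LazyTask:  [LazyTask TinyIndex object] + [LazyTask TinyIndex object] + [LazyTask TinyIndex object]
  take TinyIndex:  [TinyIndex object] + [TinyIndex object] + [TinyIndex object]
  take object:  [object] + [object] + [object]
MRO: SecureGraph FastAgent LocalPool TinyGraph SecurePool LazyCache FastBlock FastEvent LocalRecord SecureQueue LazyTask TinyIndex object
super() in FastEvent.greet on a SecureGraph instance goes to the class after FastEvent in SecureGraph's MRO: LocalRecord.

LocalRecord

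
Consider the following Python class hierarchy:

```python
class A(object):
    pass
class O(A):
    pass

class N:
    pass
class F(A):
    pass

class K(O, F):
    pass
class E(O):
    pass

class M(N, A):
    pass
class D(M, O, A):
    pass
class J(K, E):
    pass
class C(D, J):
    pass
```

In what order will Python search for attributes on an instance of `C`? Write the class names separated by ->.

L[C] = C + merge(L[D], L[J], [D J])
  take D:  [D M N O A object] + [J K E O F A object] + [D J]
  take M:  [M N O A object] + [J K E O F A object] + [J]
  take N:  [N O A object] + [J K E O F A object] + [J]
  take J:  [O A object] + [J K E O F A object] + [J]
  take K:  [O A object] + [K E O F A object]
  take E:  [O A object] + [E O F A object]
  take O:  [O A object] + [O F A object]
  take F:  [A object] + [F A object]
  take A:  [A object] + [A object]
  take object:  [object] + [object]

C -> D -> M -> N -> J -> K -> E -> O -> F -> A -> object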